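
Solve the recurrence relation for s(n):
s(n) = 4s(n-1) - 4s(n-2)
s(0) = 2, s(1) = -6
Characteristic equation: x² - 4x + 4 = 0, which is (x - (2))².
Repeated root r = 2.
General solution: s(n) = (A + Bn)·(2)^n.
From s(0) = 2: A = 2.
From s(1) = -6: (A + B)·(2) = -6 ⇒ B = -5.
So s(n) = \left(2 - 5 n\right) \cdot (2)^n.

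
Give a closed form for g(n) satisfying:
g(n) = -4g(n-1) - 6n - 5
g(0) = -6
First-order linear with linear forcing.
Homogeneous solution: g_h(n) = A·(-4)^n.
Try particular g_p(n) = pn + q. Substituting:
  pn + q = -4(p(n-1) + q) - 6n - 5.
Matching the n-coefficient: p = -4p - 6 ⇒ p = - \frac{6}{5}.
Matching constants: q = 4p - 4q - 5 ⇒ q = - \frac{49}{25}.
General: g(n) = A·(-4)^n - \frac{6 n}{5} - \frac{49}{25}.
Apply g(0) = -6: A - \frac{49}{25} = -6 ⇒ A = - \frac{101}{25}.
So g(n) = - \frac{101 \left(-4\right)^{n}}{25} - \frac{6 n}{5} - \frac{49}{25}.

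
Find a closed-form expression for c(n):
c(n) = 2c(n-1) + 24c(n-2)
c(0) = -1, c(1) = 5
Characteristic equation: x² - 2x - 24 = 0, which factors as (x - (-4))(x - (6)) = 0.
Roots r₁ = -4, r₂ = 6 (distinct).
General solution: c(n) = A·(-4)^n + B·(6)^n.
From c(0) = -1: A + B = -1.
From c(1) = 5: -4A + 6B = 5.
Solving: A = - \frac{11}{10}, B = \frac{1}{10}.
So c(n) = - \frac{11 \left(-4\right)^{n}}{10} + \frac{6^{n}}{10}.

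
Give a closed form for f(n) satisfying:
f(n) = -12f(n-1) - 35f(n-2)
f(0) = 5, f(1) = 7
Characteristic equation: x² + 12x + 35 = 0, which factors as (x - (-5))(x - (-7)) = 0.
Roots r₁ = -5, r₂ = -7 (distinct).
General solution: f(n) = A·(-5)^n + B·(-7)^n.
From f(0) = 5: A + B = 5.
From f(1) = 7: -5A - 7B = 7.
Solving: A = 21, B = -16.
So f(n) = 21 \left(-5\right)^{n} - 16 \left(-7\right)^{n}.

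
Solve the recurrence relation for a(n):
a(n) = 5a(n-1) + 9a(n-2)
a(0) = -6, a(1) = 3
Characteristic equation: x² - 5x - 9 = 0.
Discriminant Δ = (5)² + 4·(9) = 61.
Roots r₁,₂ = (5 ± √61)/2, so r₁ = \frac{5}{2} + \frac{\sqrt{61}}{2}, r₂ = \frac{5}{2} - \frac{\sqrt{61}}{2}.
General solution: a(n) = A·r₁^n + B·r₂^n.
From the initial conditions, A + B = -6 and r₁A + r₂B = 3.
Since r₁ - r₂ = √61: A = (3 - (-6)r₂)/√61 = -3 + \frac{18 \sqrt{61}}{61}, and B = -6 - A = -3 - \frac{18 \sqrt{61}}{61}.
So a(n) = \left(-3 + \frac{18 \sqrt{61}}{61}\right)\left(\frac{5}{2} + \frac{\sqrt{61}}{2}\right)^n + \left(-3 - \frac{18 \sqrt{61}}{61}\right)\left(\frac{5}{2} - \frac{\sqrt{61}}{2}\right)^n.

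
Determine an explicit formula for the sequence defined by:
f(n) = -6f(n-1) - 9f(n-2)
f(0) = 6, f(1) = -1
Characteristic equation: x² + 6x + 9 = 0, which is (x - (-3))².
Repeated root r = -3.
General solution: f(n) = (A + Bn)·(-3)^n.
From f(0) = 6: A = 6.
From f(1) = -1: (A + B)·(-3) = -1 ⇒ B = - \frac{17}{3}.
So f(n) = \left(6 - \frac{17 n}{3}\right) \cdot (-3)^n.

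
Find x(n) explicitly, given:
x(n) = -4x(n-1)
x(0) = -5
This is a homogeneous first-order recurrence with ratio -4.
By induction x(n) = x(0) · (-4)^n = - 5 \left(-4\right)^{n}.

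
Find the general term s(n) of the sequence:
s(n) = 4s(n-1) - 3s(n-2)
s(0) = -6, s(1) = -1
Characteristic equation: x² - 4x + 3 = 0, which factors as (x - (3))(x - (1)) = 0.
Roots r₁ = 3, r₂ = 1 (distinct).
General solution: s(n) = A·(3)^n + B·(1)^n.
From s(0) = -6: A + B = -6.
From s(1) = -1: 3A + B = -1.
Solving: A = \frac{5}{2}, B = - \frac{17}{2}.
So s(n) = \frac{5 \cdot 3^{n}}{2} - \frac{17}{2}.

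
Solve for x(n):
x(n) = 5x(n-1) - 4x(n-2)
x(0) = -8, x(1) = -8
Characteristic equation: x² - 5x + 4 = 0, which factors as (x - (4))(x - (1)) = 0.
Roots r₁ = 4, r₂ = 1 (distinct).
General solution: x(n) = A·(4)^n + B·(1)^n.
From x(0) = -8: A + B = -8.
From x(1) = -8: 4A + B = -8.
Solving: A = 0, B = -8.
So x(n) = -8.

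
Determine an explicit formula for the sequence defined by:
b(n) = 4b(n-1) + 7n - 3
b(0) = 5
First-order linear with linear forcing.
Homogeneous solution: b_h(n) = A·(4)^n.
Try particular b_p(n) = pn + q. Substituting:
  pn + q = 4(p(n-1) + q) + 7n - 3.
Matching the n-coefficient: p = 4p + 7 ⇒ p = - \frac{7}{3}.
Matching constants: q = -4p + 4q - 3 ⇒ q = - \frac{19}{9}.
General: b(n) = A·(4)^n - \frac{7 n}{3} - \frac{19}{9}.
Apply b(0) = 5: A - \frac{19}{9} = 5 ⇒ A = \frac{64}{9}.
So b(n) = \frac{64 \cdot 4^{n}}{9} - \frac{7 n}{3} - \frac{19}{9}.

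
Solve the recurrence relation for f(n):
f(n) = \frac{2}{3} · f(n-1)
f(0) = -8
Pure geometric recurrence with ratio \frac{2}{3}.
By induction f(n) = f(0) · (\frac{2}{3})^n = - 8 \left(\frac{2}{3}\right)^{n}.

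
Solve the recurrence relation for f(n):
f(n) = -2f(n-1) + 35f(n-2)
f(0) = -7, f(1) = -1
Characteristic equation: x² + 2x - 35 = 0, which factors as (x - (5))(x - (-7)) = 0.
Roots r₁ = 5, r₂ = -7 (distinct).
General solution: f(n) = A·(5)^n + B·(-7)^n.
From f(0) = -7: A + B = -7.
From f(1) = -1: 5A - 7B = -1.
Solving: A = - \frac{25}{6}, B = - \frac{17}{6}.
So f(n) = - \frac{17 \left(-7\right)^{n}}{6} - \frac{25 \cdot 5^{n}}{6}.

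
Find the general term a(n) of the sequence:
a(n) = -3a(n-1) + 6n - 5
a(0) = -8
First-order linear with linear forcing.
Homogeneous solution: a_h(n) = A·(-3)^n.
Try particular a_p(n) = pn + q. Substituting:
  pn + q = -3(p(n-1) + q) + 6n - 5.
Matching the n-coefficient: p = -3p + 6 ⇒ p = \frac{3}{2}.
Matching constants: q = 3p - 3q - 5 ⇒ q = - \frac{1}{8}.
General: a(n) = A·(-3)^n + \frac{3 n}{2} - \frac{1}{8}.
Apply a(0) = -8: A - \frac{1}{8} = -8 ⇒ A = - \frac{63}{8}.
So a(n) = - \frac{63 \left(-3\right)^{n}}{8} + \frac{3 n}{2} - \frac{1}{8}.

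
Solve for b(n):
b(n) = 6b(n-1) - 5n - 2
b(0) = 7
First-order linear with linear forcing.
Homogeneous solution: b_h(n) = A·(6)^n.
Try particular b_p(n) = pn + q. Substituting:
  pn + q = 6(p(n-1) + q) - 5n - 2.
Matching the n-coefficient: p = 6p - 5 ⇒ p = 1.
Matching constants: q = -6p + 6q - 2 ⇒ q = \frac{8}{5}.
General: b(n) = A·(6)^n + n + \frac{8}{5}.
Apply b(0) = 7: A + \frac{8}{5} = 7 ⇒ A = \frac{27}{5}.
So b(n) = \frac{27 \cdot 6^{n}}{5} + n + \frac{8}{5}.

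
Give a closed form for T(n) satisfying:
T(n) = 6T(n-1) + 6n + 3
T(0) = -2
First-order linear with linear forcing.
Homogeneous solution: T_h(n) = A·(6)^n.
Try particular T_p(n) = pn + q. Substituting:
  pn + q = 6(p(n-1) + q) + 6n + 3.
Matching the n-coefficient: p = 6p + 6 ⇒ p = - \frac{6}{5}.
Matching constants: q = -6p + 6q + 3 ⇒ q = - \frac{51}{25}.
General: T(n) = A·(6)^n - \frac{6 n}{5} - \frac{51}{25}.
Apply T(0) = -2: A - \frac{51}{25} = -2 ⇒ A = \frac{1}{25}.
So T(n) = \frac{6^{n}}{25} - \frac{6 n}{5} - \frac{51}{25}.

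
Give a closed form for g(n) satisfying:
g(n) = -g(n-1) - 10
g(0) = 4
First-order linear non-homogeneous.
Homogeneous solution: g_h(n) = A·(-1)^n.
Try constant particular solution g_p = K: K = -K - 10 ⇒ K = -5.
General: g(n) = A·(-1)^n - 5.
Apply g(0) = 4: A - 5 = 4 ⇒ A = 9.
So g(n) = 9 \left(-1\right)^{n} - 5.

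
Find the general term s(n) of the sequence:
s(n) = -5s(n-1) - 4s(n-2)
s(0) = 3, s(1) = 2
Characteristic equation: x² + 5x + 4 = 0, which factors as (x - (-4))(x - (-1)) = 0.
Roots r₁ = -4, r₂ = -1 (distinct).
General solution: s(n) = A·(-4)^n + B·(-1)^n.
From s(0) = 3: A + B = 3.
From s(1) = 2: -4A - B = 2.
Solving: A = - \frac{5}{3}, B = \frac{14}{3}.
So s(n) = \frac{14 \left(-1\right)^{n}}{3} - \frac{5 \left(-4\right)^{n}}{3}.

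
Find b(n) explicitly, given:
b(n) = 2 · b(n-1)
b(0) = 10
Pure geometric recurrence with ratio 2.
By induction b(n) = b(0) · (2)^n = 10 \cdot 2^{n}.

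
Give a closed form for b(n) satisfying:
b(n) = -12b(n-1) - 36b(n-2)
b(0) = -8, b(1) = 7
Characteristic equation: x² + 12x + 36 = 0, which is (x - (-6))².
Repeated root r = -6.
General solution: b(n) = (A + Bn)·(-6)^n.
From b(0) = -8: A = -8.
From b(1) = 7: (A + B)·(-6) = 7 ⇒ B = \frac{41}{6}.
So b(n) = \left(\frac{41 n}{6} - 8\right) \cdot (-6)^n.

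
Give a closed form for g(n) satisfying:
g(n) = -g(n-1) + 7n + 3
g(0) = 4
First-order linear with linear forcing.
Homogeneous solution: g_h(n) = A·(-1)^n.
Try particular g_p(n) = pn + q. Substituting:
  pn + q = -(p(n-1) + q) + 7n + 3.
Matching the n-coefficient: p = -p + 7 ⇒ p = \frac{7}{2}.
Matching constants: q = p - q + 3 ⇒ q = \frac{13}{4}.
General: g(n) = A·(-1)^n + \frac{7 n}{2} + \frac{13}{4}.
Apply g(0) = 4: A + \frac{13}{4} = 4 ⇒ A = \frac{3}{4}.
So g(n) = \frac{3 \left(-1\right)^{n}}{4} + \frac{7 n}{2} + \frac{13}{4}.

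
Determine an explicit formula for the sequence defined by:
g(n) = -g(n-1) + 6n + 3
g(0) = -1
First-order linear with linear forcing.
Homogeneous solution: g_h(n) = A·(-1)^n.
Try particular g_p(n) = pn + q. Substituting:
  pn + q = -(p(n-1) + q) + 6n + 3.
Matching the n-coefficient: p = -p + 6 ⇒ p = 3.
Matching constants: q = p - q + 3 ⇒ q = 3.
General: g(n) = A·(-1)^n + 3 n + 3.
Apply g(0) = -1: A + 3 = -1 ⇒ A = -4.
So g(n) = - 4 \left(-1\right)^{n} + 3 n + 3.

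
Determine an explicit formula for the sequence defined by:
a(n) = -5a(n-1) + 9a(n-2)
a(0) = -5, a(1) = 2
Characteristic equation: x² + 5x - 9 = 0.
Discriminant Δ = (-5)² + 4·(9) = 61.
Roots r₁,₂ = (-5 ± √61)/2, so r₁ = - \frac{5}{2} + \frac{\sqrt{61}}{2}, r₂ = - \frac{\sqrt{61}}{2} - \frac{5}{2}.
General solution: a(n) = A·r₁^n + B·r₂^n.
From the initial conditions, A + B = -5 and r₁A + r₂B = 2.
Since r₁ - r₂ = √61: A = (2 - (-5)r₂)/√61 = - \frac{5}{2} - \frac{21 \sqrt{61}}{122}, and B = -5 - A = - \frac{5}{2} + \frac{21 \sqrt{61}}{122}.
So a(n) = \left(- \frac{5}{2} - \frac{21 \sqrt{61}}{122}\right)\left(- \frac{5}{2} + \frac{\sqrt{61}}{2}\right)^n + \left(- \frac{5}{2} + \frac{21 \sqrt{61}}{122}\right)\left(- \frac{\sqrt{61}}{2} - \frac{5}{2}\right)^n.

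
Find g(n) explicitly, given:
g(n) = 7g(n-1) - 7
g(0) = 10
First-order linear non-homogeneous.
Homogeneous solution: g_h(n) = A·(7)^n.
Try constant particular solution g_p = K: K = 7K - 7 ⇒ K = \frac{7}{6}.
General: g(n) = A·(7)^n + \frac{7}{6}.
Apply g(0) = 10: A + \frac{7}{6} = 10 ⇒ A = \frac{53}{6}.
So g(n) = \frac{53 \cdot 7^{n}}{6} + \frac{7}{6}.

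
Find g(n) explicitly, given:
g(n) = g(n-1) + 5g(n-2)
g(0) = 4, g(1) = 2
Characteristic equation: x² - x - 5 = 0.
Discriminant Δ = (1)² + 4·(5) = 21.
Roots r₁,₂ = (1 ± √21)/2, so r₁ = \frac{1}{2} + \frac{\sqrt{21}}{2}, r₂ = \frac{1}{2} - \frac{\sqrt{21}}{2}.
General solution: g(n) = A·r₁^n + B·r₂^n.
From the initial conditions, A + B = 4 and r₁A + r₂B = 2.
Since r₁ - r₂ = √21: A = (2 - (4)r₂)/√21 = 2, and B = 4 - A = 2.
So g(n) = \left(2\right)\left(\frac{1}{2} + \frac{\sqrt{21}}{2}\right)^n + \left(2\right)\left(\frac{1}{2} - \frac{\sqrt{21}}{2}\right)^n.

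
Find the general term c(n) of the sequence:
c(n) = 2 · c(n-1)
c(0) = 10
Pure geometric recurrence with ratio 2.
By induction c(n) = c(0) · (2)^n = 10 \cdot 2^{n}.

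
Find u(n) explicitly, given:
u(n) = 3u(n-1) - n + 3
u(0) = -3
First-order linear with linear forcing.
Homogeneous solution: u_h(n) = A·(3)^n.
Try particular u_p(n) = pn + q. Substituting:
  pn + q = 3(p(n-1) + q) - n + 3.
Matching the n-coefficient: p = 3p - 1 ⇒ p = \frac{1}{2}.
Matching constants: q = -3p + 3q + 3 ⇒ q = - \frac{3}{4}.
General: u(n) = A·(3)^n + \frac{n}{2} - \frac{3}{4}.
Apply u(0) = -3: A - \frac{3}{4} = -3 ⇒ A = - \frac{9}{4}.
So u(n) = - \frac{9 \cdot 3^{n}}{4} + \frac{n}{2} - \frac{3}{4}.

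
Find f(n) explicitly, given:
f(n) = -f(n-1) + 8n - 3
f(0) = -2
First-order linear with linear forcing.
Homogeneous solution: f_h(n) = A·(-1)^n.
Try particular f_p(n) = pn + q. Substituting:
  pn + q = -(p(n-1) + q) + 8n - 3.
Matching the n-coefficient: p = -p + 8 ⇒ p = 4.
Matching constants: q = p - q - 3 ⇒ q = \frac{1}{2}.
General: f(n) = A·(-1)^n + 4 n + \frac{1}{2}.
Apply f(0) = -2: A + \frac{1}{2} = -2 ⇒ A = - \frac{5}{2}.
So f(n) = - \frac{5 \left(-1\right)^{n}}{2} + 4 n + \frac{1}{2}.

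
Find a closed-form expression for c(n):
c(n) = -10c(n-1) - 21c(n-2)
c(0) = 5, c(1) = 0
Characteristic equation: x² + 10x + 21 = 0, which factors as (x - (-3))(x - (-7)) = 0.
Roots r₁ = -3, r₂ = -7 (distinct).
General solution: c(n) = A·(-3)^n + B·(-7)^n.
From c(0) = 5: A + B = 5.
From c(1) = 0: -3A - 7B = 0.
Solving: A = \frac{35}{4}, B = - \frac{15}{4}.
So c(n) = \frac{35 \left(-3\right)^{n}}{4} - \frac{15 \left(-7\right)^{n}}{4}.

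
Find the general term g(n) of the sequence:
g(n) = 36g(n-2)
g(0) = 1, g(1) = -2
Characteristic equation: x² - 36 = 0, which factors as (x - (-6))(x - (6)) = 0.
Roots r₁ = -6, r₂ = 6 (distinct).
General solution: g(n) = A·(-6)^n + B·(6)^n.
From g(0) = 1: A + B = 1.
From g(1) = -2: -6A + 6B = -2.
Solving: A = \frac{2}{3}, B = \frac{1}{3}.
So g(n) = \frac{2 \left(-6\right)^{n}}{3} + \frac{6^{n}}{3}.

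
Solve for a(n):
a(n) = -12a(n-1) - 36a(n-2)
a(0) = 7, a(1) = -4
Characteristic equation: x² + 12x + 36 = 0, which is (x - (-6))².
Repeated root r = -6.
General solution: a(n) = (A + Bn)·(-6)^n.
From a(0) = 7: A = 7.
From a(1) = -4: (A + B)·(-6) = -4 ⇒ B = - \frac{19}{3}.
So a(n) = \left(7 - \frac{19 n}{3}\right) \cdot (-6)^n.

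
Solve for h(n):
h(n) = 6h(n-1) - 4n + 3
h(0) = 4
First-order linear with linear forcing.
Homogeneous solution: h_h(n) = A·(6)^n.
Try particular h_p(n) = pn + q. Substituting:
  pn + q = 6(p(n-1) + q) - 4n + 3.
Matching the n-coefficient: p = 6p - 4 ⇒ p = \frac{4}{5}.
Matching constants: q = -6p + 6q + 3 ⇒ q = \frac{9}{25}.
General: h(n) = A·(6)^n + \frac{4 n}{5} + \frac{9}{25}.
Apply h(0) = 4: A + \frac{9}{25} = 4 ⇒ A = \frac{91}{25}.
So h(n) = \frac{91 \cdot 6^{n}}{25} + \frac{4 n}{5} + \frac{9}{25}.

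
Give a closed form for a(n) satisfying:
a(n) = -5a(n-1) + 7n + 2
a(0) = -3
First-order linear with linear forcing.
Homogeneous solution: a_h(n) = A·(-5)^n.
Try particular a_p(n) = pn + q. Substituting:
  pn + q = -5(p(n-1) + q) + 7n + 2.
Matching the n-coefficient: p = -5p + 7 ⇒ p = \frac{7}{6}.
Matching constants: q = 5p - 5q + 2 ⇒ q = \frac{47}{36}.
General: a(n) = A·(-5)^n + \frac{7 n}{6} + \frac{47}{36}.
Apply a(0) = -3: A + \frac{47}{36} = -3 ⇒ A = - \frac{155}{36}.
So a(n) = - \frac{155 \left(-5\right)^{n}}{36} + \frac{7 n}{6} + \frac{47}{36}.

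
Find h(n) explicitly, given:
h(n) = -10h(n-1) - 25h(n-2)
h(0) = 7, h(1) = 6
Characteristic equation: x² + 10x + 25 = 0, which is (x - (-5))².
Repeated root r = -5.
General solution: h(n) = (A + Bn)·(-5)^n.
From h(0) = 7: A = 7.
From h(1) = 6: (A + B)·(-5) = 6 ⇒ B = - \frac{41}{5}.
So h(n) = \left(7 - \frac{41 n}{5}\right) \cdot (-5)^n.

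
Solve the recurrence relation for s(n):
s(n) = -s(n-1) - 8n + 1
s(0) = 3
First-order linear with linear forcing.
Homogeneous solution: s_h(n) = A·(-1)^n.
Try particular s_p(n) = pn + q. Substituting:
  pn + q = -(p(n-1) + q) - 8n + 1.
Matching the n-coefficient: p = -p - 8 ⇒ p = -4.
Matching constants: q = p - q + 1 ⇒ q = - \frac{3}{2}.
General: s(n) = A·(-1)^n - 4 n - \frac{3}{2}.
Apply s(0) = 3: A - \frac{3}{2} = 3 ⇒ A = \frac{9}{2}.
So s(n) = \frac{9 \left(-1\right)^{n}}{2} - 4 n - \frac{3}{2}.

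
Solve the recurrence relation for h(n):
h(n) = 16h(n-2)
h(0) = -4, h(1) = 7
Characteristic equation: x² - 16 = 0, which factors as (x - (4))(x - (-4)) = 0.
Roots r₁ = 4, r₂ = -4 (distinct).
General solution: h(n) = A·(4)^n + B·(-4)^n.
From h(0) = -4: A + B = -4.
From h(1) = 7: 4A - 4B = 7.
Solving: A = - \frac{9}{8}, B = - \frac{23}{8}.
So h(n) = - \frac{23 \left(-4\right)^{n}}{8} - \frac{9 \cdot 4^{n}}{8}.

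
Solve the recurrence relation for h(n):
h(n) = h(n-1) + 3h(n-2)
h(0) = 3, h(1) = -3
Characteristic equation: x² - x - 3 = 0.
Discriminant Δ = (1)² + 4·(3) = 13.
Roots r₁,₂ = (1 ± √13)/2, so r₁ = \frac{1}{2} + \frac{\sqrt{13}}{2}, r₂ = \frac{1}{2} - \frac{\sqrt{13}}{2}.
General solution: h(n) = A·r₁^n + B·r₂^n.
From the initial conditions, A + B = 3 and r₁A + r₂B = -3.
Since r₁ - r₂ = √13: A = (-3 - (3)r₂)/√13 = \frac{3}{2} - \frac{9 \sqrt{13}}{26}, and B = 3 - A = \frac{9 \sqrt{13}}{26} + \frac{3}{2}.
So h(n) = \left(\frac{3}{2} - \frac{9 \sqrt{13}}{26}\right)\left(\frac{1}{2} + \frac{\sqrt{13}}{2}\right)^n + \left(\frac{9 \sqrt{13}}{26} + \frac{3}{2}\right)\left(\frac{1}{2} - \frac{\sqrt{13}}{2}\right)^n.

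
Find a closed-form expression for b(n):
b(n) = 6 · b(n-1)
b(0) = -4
Pure geometric recurrence with ratio 6.
By induction b(n) = b(0) · (6)^n = - 4 \cdot 6^{n}.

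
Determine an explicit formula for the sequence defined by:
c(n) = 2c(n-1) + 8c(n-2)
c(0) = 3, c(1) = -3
Characteristic equation: x² - 2x - 8 = 0, which factors as (x - (-2))(x - (4)) = 0.
Roots r₁ = -2, r₂ = 4 (distinct).
General solution: c(n) = A·(-2)^n + B·(4)^n.
From c(0) = 3: A + B = 3.
From c(1) = -3: -2A + 4B = -3.
Solving: A = \frac{5}{2}, B = \frac{1}{2}.
So c(n) = \frac{5 \left(-2\right)^{n}}{2} + \frac{4^{n}}{2}.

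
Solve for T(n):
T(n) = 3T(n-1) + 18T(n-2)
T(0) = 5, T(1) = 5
Characteristic equation: x² - 3x - 18 = 0, which factors as (x - (6))(x - (-3)) = 0.
Roots r₁ = 6, r₂ = -3 (distinct).
General solution: T(n) = A·(6)^n + B·(-3)^n.
From T(0) = 5: A + B = 5.
From T(1) = 5: 6A - 3B = 5.
Solving: A = \frac{20}{9}, B = \frac{25}{9}.
So T(n) = \frac{25 \left(-3\right)^{n}}{9} + \frac{20 \cdot 6^{n}}{9}.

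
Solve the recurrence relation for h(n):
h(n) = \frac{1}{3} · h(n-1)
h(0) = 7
Pure geometric recurrence with ratio \frac{1}{3}.
By induction h(n) = h(0) · (\frac{1}{3})^n = 7 \cdot 3^{- n}.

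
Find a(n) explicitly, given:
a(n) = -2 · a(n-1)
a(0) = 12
Pure geometric recurrence with ratio -2.
By induction a(n) = a(0) · (-2)^n = 12 \left(-2\right)^{n}.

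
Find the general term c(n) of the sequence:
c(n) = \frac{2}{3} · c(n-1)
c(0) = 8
Pure geometric recurrence with ratio \frac{2}{3}.
By induction c(n) = c(0) · (\frac{2}{3})^n = 8 \left(\frac{2}{3}\right)^{n}.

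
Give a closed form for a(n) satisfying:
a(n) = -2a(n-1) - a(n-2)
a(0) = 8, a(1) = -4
Characteristic equation: x² + 2x + 1 = 0, which is (x - (-1))².
Repeated root r = -1.
General solution: a(n) = (A + Bn)·(-1)^n.
From a(0) = 8: A = 8.
From a(1) = -4: (A + B)·(-1) = -4 ⇒ B = -4.
So a(n) = \left(8 - 4 n\right) \cdot (-1)^n.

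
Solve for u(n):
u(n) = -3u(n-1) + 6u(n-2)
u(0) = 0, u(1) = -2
Characteristic equation: x² + 3x - 6 = 0.
Discriminant Δ = (-3)² + 4·(6) = 33.
Roots r₁,₂ = (-3 ± √33)/2, so r₁ = - \frac{3}{2} + \frac{\sqrt{33}}{2}, r₂ = - \frac{\sqrt{33}}{2} - \frac{3}{2}.
General solution: u(n) = A·r₁^n + B·r₂^n.
From the initial conditions, A + B = 0 and r₁A + r₂B = -2.
Since r₁ - r₂ = √33: A = (-2 - (0)r₂)/√33 = - \frac{2 \sqrt{33}}{33}, and B = 0 - A = \frac{2 \sqrt{33}}{33}.
So u(n) = \left(- \frac{2 \sqrt{33}}{33}\right)\left(- \frac{3}{2} + \frac{\sqrt{33}}{2}\right)^n + \left(\frac{2 \sqrt{33}}{33}\right)\left(- \frac{\sqrt{33}}{2} - \frac{3}{2}\right)^n.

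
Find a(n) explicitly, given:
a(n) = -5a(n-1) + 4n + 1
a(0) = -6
First-order linear with linear forcing.
Homogeneous solution: a_h(n) = A·(-5)^n.
Try particular a_p(n) = pn + q. Substituting:
  pn + q = -5(p(n-1) + q) + 4n + 1.
Matching the n-coefficient: p = -5p + 4 ⇒ p = \frac{2}{3}.
Matching constants: q = 5p - 5q + 1 ⇒ q = \frac{13}{18}.
General: a(n) = A·(-5)^n + \frac{2 n}{3} + \frac{13}{18}.
Apply a(0) = -6: A + \frac{13}{18} = -6 ⇒ A = - \frac{121}{18}.
So a(n) = - \frac{121 \left(-5\right)^{n}}{18} + \frac{2 n}{3} + \frac{13}{18}.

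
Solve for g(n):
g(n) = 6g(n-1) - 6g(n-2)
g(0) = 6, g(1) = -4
Characteristic equation: x² - 6x + 6 = 0.
Discriminant Δ = (6)² + 4·(-6) = 12.
Roots r₁,₂ = (6 ± √12)/2, so r₁ = \sqrt{3} + 3, r₂ = 3 - \sqrt{3}.
General solution: g(n) = A·r₁^n + B·r₂^n.
From the initial conditions, A + B = 6 and r₁A + r₂B = -4.
Since r₁ - r₂ = √12: A = (-4 - (6)r₂)/√12 = 3 - \frac{11 \sqrt{3}}{3}, and B = 6 - A = 3 + \frac{11 \sqrt{3}}{3}.
So g(n) = \left(3 - \frac{11 \sqrt{3}}{3}\right)\left(\sqrt{3} + 3\right)^n + \left(3 + \frac{11 \sqrt{3}}{3}\right)\left(3 - \sqrt{3}\right)^n.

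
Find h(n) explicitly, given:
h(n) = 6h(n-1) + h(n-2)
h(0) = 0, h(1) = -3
Characteristic equation: x² - 6x - 1 = 0.
Discriminant Δ = (6)² + 4·(1) = 40.
Roots r₁,₂ = (6 ± √40)/2, so r₁ = 3 + \sqrt{10}, r₂ = 3 - \sqrt{10}.
General solution: h(n) = A·r₁^n + B·r₂^n.
From the initial conditions, A + B = 0 and r₁A + r₂B = -3.
Since r₁ - r₂ = √40: A = (-3 - (0)r₂)/√40 = - \frac{3 \sqrt{10}}{20}, and B = 0 - A = \frac{3 \sqrt{10}}{20}.
So h(n) = \left(- \frac{3 \sqrt{10}}{20}\right)\left(3 + \sqrt{10}\right)^n + \left(\frac{3 \sqrt{10}}{20}\right)\left(3 - \sqrt{10}\right)^n.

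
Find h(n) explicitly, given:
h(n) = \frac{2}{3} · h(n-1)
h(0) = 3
Pure geometric recurrence with ratio \frac{2}{3}.
By induction h(n) = h(0) · (\frac{2}{3})^n = 3 \left(\frac{2}{3}\right)^{n}.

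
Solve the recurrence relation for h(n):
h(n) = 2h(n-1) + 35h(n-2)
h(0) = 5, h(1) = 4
Characteristic equation: x² - 2x - 35 = 0, which factors as (x - (7))(x - (-5)) = 0.
Roots r₁ = 7, r₂ = -5 (distinct).
General solution: h(n) = A·(7)^n + B·(-5)^n.
From h(0) = 5: A + B = 5.
From h(1) = 4: 7A - 5B = 4.
Solving: A = \frac{29}{12}, B = \frac{31}{12}.
So h(n) = \frac{31 \left(-5\right)^{n}}{12} + \frac{29 \cdot 7^{n}}{12}.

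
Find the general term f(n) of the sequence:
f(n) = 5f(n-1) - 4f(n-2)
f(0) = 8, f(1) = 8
Characteristic equation: x² - 5x + 4 = 0, which factors as (x - (4))(x - (1)) = 0.
Roots r₁ = 4, r₂ = 1 (distinct).
General solution: f(n) = A·(4)^n + B·(1)^n.
From f(0) = 8: A + B = 8.
From f(1) = 8: 4A + B = 8.
Solving: A = 0, B = 8.
So f(n) = 8.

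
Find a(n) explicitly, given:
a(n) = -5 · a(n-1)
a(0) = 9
Pure geometric recurrence with ratio -5.
By induction a(n) = a(0) · (-5)^n = 9 \left(-5\right)^{n}.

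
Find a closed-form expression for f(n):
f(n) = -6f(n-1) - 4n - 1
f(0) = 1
First-order linear with linear forcing.
Homogeneous solution: f_h(n) = A·(-6)^n.
Try particular f_p(n) = pn + q. Substituting:
  pn + q = -6(p(n-1) + q) - 4n - 1.
Matching the n-coefficient: p = -6p - 4 ⇒ p = - \frac{4}{7}.
Matching constants: q = 6p - 6q - 1 ⇒ q = - \frac{31}{49}.
General: f(n) = A·(-6)^n - \frac{4 n}{7} - \frac{31}{49}.
Apply f(0) = 1: A - \frac{31}{49} = 1 ⇒ A = \frac{80}{49}.
So f(n) = \frac{80 \left(-6\right)^{n}}{49} - \frac{4 n}{7} - \frac{31}{49}.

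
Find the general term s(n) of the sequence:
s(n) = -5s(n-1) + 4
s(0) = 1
First-order linear non-homogeneous.
Homogeneous solution: s_h(n) = A·(-5)^n.
Try constant particular solution s_p = K: K = -5K + 4 ⇒ K = \frac{2}{3}.
General: s(n) = A·(-5)^n + \frac{2}{3}.
Apply s(0) = 1: A + \frac{2}{3} = 1 ⇒ A = \frac{1}{3}.
So s(n) = \frac{\left(-5\right)^{n}}{3} + \frac{2}{3}.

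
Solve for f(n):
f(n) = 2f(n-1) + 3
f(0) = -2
First-order linear non-homogeneous.
Homogeneous solution: f_h(n) = A·(2)^n.
Try constant particular solution f_p = K: K = 2K + 3 ⇒ K = -3.
General: f(n) = A·(2)^n - 3.
Apply f(0) = -2: A - 3 = -2 ⇒ A = 1.
So f(n) = 2^{n} - 3.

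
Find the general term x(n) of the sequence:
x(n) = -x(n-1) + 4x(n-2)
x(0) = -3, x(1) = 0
Characteristic equation: x² + x - 4 = 0.
Discriminant Δ = (-1)² + 4·(4) = 17.
Roots r₁,₂ = (-1 ± √17)/2, so r₁ = - \frac{1}{2} + \frac{\sqrt{17}}{2}, r₂ = - \frac{\sqrt{17}}{2} - \frac{1}{2}.
General solution: x(n) = A·r₁^n + B·r₂^n.
From the initial conditions, A + B = -3 and r₁A + r₂B = 0.
Since r₁ - r₂ = √17: A = (0 - (-3)r₂)/√17 = - \frac{3}{2} - \frac{3 \sqrt{17}}{34}, and B = -3 - A = - \frac{3}{2} + \frac{3 \sqrt{17}}{34}.
So x(n) = \left(- \frac{3}{2} - \frac{3 \sqrt{17}}{34}\right)\left(- \frac{1}{2} + \frac{\sqrt{17}}{2}\right)^n + \left(- \frac{3}{2} + \frac{3 \sqrt{17}}{34}\right)\left(- \frac{\sqrt{17}}{2} - \frac{1}{2}\right)^n.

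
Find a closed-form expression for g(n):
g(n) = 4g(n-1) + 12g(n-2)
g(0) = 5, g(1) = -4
Characteristic equation: x² - 4x - 12 = 0, which factors as (x - (6))(x - (-2)) = 0.
Roots r₁ = 6, r₂ = -2 (distinct).
General solution: g(n) = A·(6)^n + B·(-2)^n.
From g(0) = 5: A + B = 5.
From g(1) = -4: 6A - 2B = -4.
Solving: A = \frac{3}{4}, B = \frac{17}{4}.
So g(n) = \frac{17 \left(-2\right)^{n}}{4} + \frac{3 \cdot 6^{n}}{4}.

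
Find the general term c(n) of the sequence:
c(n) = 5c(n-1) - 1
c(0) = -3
First-order linear non-homogeneous.
Homogeneous solution: c_h(n) = A·(5)^n.
Try constant particular solution c_p = K: K = 5K - 1 ⇒ K = \frac{1}{4}.
General: c(n) = A·(5)^n + \frac{1}{4}.
Apply c(0) = -3: A + \frac{1}{4} = -3 ⇒ A = - \frac{13}{4}.
So c(n) = \frac{1}{4} - \frac{13 \cdot 5^{n}}{4}.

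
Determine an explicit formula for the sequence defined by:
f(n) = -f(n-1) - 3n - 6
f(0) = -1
First-order linear with linear forcing.
Homogeneous solution: f_h(n) = A·(-1)^n.
Try particular f_p(n) = pn + q. Substituting:
  pn + q = -(p(n-1) + q) - 3n - 6.
Matching the n-coefficient: p = -p - 3 ⇒ p = - \frac{3}{2}.
Matching constants: q = p - q - 6 ⇒ q = - \frac{15}{4}.
General: f(n) = A·(-1)^n - \frac{3 n}{2} - \frac{15}{4}.
Apply f(0) = -1: A - \frac{15}{4} = -1 ⇒ A = \frac{11}{4}.
So f(n) = \frac{11 \left(-1\right)^{n}}{4} - \frac{3 n}{2} - \frac{15}{4}.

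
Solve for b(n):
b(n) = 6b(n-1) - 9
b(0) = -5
First-order linear non-homogeneous.
Homogeneous solution: b_h(n) = A·(6)^n.
Try constant particular solution b_p = K: K = 6K - 9 ⇒ K = \frac{9}{5}.
General: b(n) = A·(6)^n + \frac{9}{5}.
Apply b(0) = -5: A + \frac{9}{5} = -5 ⇒ A = - \frac{34}{5}.
So b(n) = \frac{9}{5} - \frac{34 \cdot 6^{n}}{5}.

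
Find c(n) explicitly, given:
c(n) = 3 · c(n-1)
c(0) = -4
Pure geometric recurrence with ratio 3.
By induction c(n) = c(0) · (3)^n = - 4 \cdot 3^{n}.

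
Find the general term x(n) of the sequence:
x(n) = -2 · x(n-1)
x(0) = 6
Pure geometric recurrence with ratio -2.
By induction x(n) = x(0) · (-2)^n = 6 \left(-2\right)^{n}.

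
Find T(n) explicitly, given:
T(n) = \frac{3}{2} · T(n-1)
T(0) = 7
Pure geometric recurrence with ratio \frac{3}{2}.
By induction T(n) = T(0) · (\frac{3}{2})^n = 7 \left(\frac{3}{2}\right)^{n}.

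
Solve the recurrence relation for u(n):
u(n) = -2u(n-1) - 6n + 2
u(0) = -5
First-order linear with linear forcing.
Homogeneous solution: u_h(n) = A·(-2)^n.
Try particular u_p(n) = pn + q. Substituting:
  pn + q = -2(p(n-1) + q) - 6n + 2.
Matching the n-coefficient: p = -2p - 6 ⇒ p = -2.
Matching constants: q = 2p - 2q + 2 ⇒ q = - \frac{2}{3}.
General: u(n) = A·(-2)^n - 2 n - \frac{2}{3}.
Apply u(0) = -5: A - \frac{2}{3} = -5 ⇒ A = - \frac{13}{3}.
So u(n) = - \frac{13 \left(-2\right)^{n}}{3} - 2 n - \frac{2}{3}.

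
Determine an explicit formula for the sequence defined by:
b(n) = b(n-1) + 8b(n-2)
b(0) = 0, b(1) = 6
Characteristic equation: x² - x - 8 = 0.
Discriminant Δ = (1)² + 4·(8) = 33.
Roots r₁,₂ = (1 ± √33)/2, so r₁ = \frac{1}{2} + \frac{\sqrt{33}}{2}, r₂ = \frac{1}{2} - \frac{\sqrt{33}}{2}.
General solution: b(n) = A·r₁^n + B·r₂^n.
From the initial conditions, A + B = 0 and r₁A + r₂B = 6.
Since r₁ - r₂ = √33: A = (6 - (0)r₂)/√33 = \frac{2 \sqrt{33}}{11}, and B = 0 - A = - \frac{2 \sqrt{33}}{11}.
So b(n) = \left(\frac{2 \sqrt{33}}{11}\right)\left(\frac{1}{2} + \frac{\sqrt{33}}{2}\right)^n + \left(- \frac{2 \sqrt{33}}{11}\right)\left(\frac{1}{2} - \frac{\sqrt{33}}{2}\right)^n.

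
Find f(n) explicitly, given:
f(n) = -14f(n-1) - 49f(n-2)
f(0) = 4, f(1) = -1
Characteristic equation: x² + 14x + 49 = 0, which is (x - (-7))².
Repeated root r = -7.
General solution: f(n) = (A + Bn)·(-7)^n.
From f(0) = 4: A = 4.
From f(1) = -1: (A + B)·(-7) = -1 ⇒ B = - \frac{27}{7}.
So f(n) = \left(4 - \frac{27 n}{7}\right) \cdot (-7)^n.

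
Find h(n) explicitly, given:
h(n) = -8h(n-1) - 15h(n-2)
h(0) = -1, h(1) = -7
Characteristic equation: x² + 8x + 15 = 0, which factors as (x - (-3))(x - (-5)) = 0.
Roots r₁ = -3, r₂ = -5 (distinct).
General solution: h(n) = A·(-3)^n + B·(-5)^n.
From h(0) = -1: A + B = -1.
From h(1) = -7: -3A - 5B = -7.
Solving: A = -6, B = 5.
So h(n) = - 6 \left(-3\right)^{n} + 5 \left(-5\right)^{n}.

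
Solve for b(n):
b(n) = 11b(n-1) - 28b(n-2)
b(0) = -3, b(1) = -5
Characteristic equation: x² - 11x + 28 = 0, which factors as (x - (7))(x - (4)) = 0.
Roots r₁ = 7, r₂ = 4 (distinct).
General solution: b(n) = A·(7)^n + B·(4)^n.
From b(0) = -3: A + B = -3.
From b(1) = -5: 7A + 4B = -5.
Solving: A = \frac{7}{3}, B = - \frac{16}{3}.
So b(n) = - \frac{16 \cdot 4^{n}}{3} + \frac{7 \cdot 7^{n}}{3}.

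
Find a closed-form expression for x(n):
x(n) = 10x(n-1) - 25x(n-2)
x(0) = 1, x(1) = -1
Characteristic equation: x² - 10x + 25 = 0, which is (x - (5))².
Repeated root r = 5.
General solution: x(n) = (A + Bn)·(5)^n.
From x(0) = 1: A = 1.
From x(1) = -1: (A + B)·(5) = -1 ⇒ B = - \frac{6}{5}.
So x(n) = \left(1 - \frac{6 n}{5}\right) \cdot (5)^n.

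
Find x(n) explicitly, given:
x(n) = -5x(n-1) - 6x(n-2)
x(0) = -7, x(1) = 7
Characteristic equation: x² + 5x + 6 = 0, which factors as (x - (-2))(x - (-3)) = 0.
Roots r₁ = -2, r₂ = -3 (distinct).
General solution: x(n) = A·(-2)^n + B·(-3)^n.
From x(0) = -7: A + B = -7.
From x(1) = 7: -2A - 3B = 7.
Solving: A = -14, B = 7.
So x(n) = - 14 \left(-2\right)^{n} + 7 \left(-3\right)^{n}.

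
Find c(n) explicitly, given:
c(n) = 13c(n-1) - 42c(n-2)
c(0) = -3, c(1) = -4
Characteristic equation: x² - 13x + 42 = 0, which factors as (x - (7))(x - (6)) = 0.
Roots r₁ = 7, r₂ = 6 (distinct).
General solution: c(n) = A·(7)^n + B·(6)^n.
From c(0) = -3: A + B = -3.
From c(1) = -4: 7A + 6B = -4.
Solving: A = 14, B = -17.
So c(n) = - 17 \cdot 6^{n} + 14 \cdot 7^{n}.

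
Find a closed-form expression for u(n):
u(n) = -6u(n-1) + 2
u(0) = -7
First-order linear non-homogeneous.
Homogeneous solution: u_h(n) = A·(-6)^n.
Try constant particular solution u_p = K: K = -6K + 2 ⇒ K = \frac{2}{7}.
General: u(n) = A·(-6)^n + \frac{2}{7}.
Apply u(0) = -7: A + \frac{2}{7} = -7 ⇒ A = - \frac{51}{7}.
So u(n) = \frac{2}{7} - \frac{51 \left(-6\right)^{n}}{7}.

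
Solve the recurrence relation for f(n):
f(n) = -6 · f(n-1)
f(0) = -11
Pure geometric recurrence with ratio -6.
By induction f(n) = f(0) · (-6)^n = - 11 \left(-6\right)^{n}.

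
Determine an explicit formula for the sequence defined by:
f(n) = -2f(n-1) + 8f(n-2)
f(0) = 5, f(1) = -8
Characteristic equation: x² + 2x - 8 = 0, which factors as (x - (2))(x - (-4)) = 0.
Roots r₁ = 2, r₂ = -4 (distinct).
General solution: f(n) = A·(2)^n + B·(-4)^n.
From f(0) = 5: A + B = 5.
From f(1) = -8: 2A - 4B = -8.
Solving: A = 2, B = 3.
So f(n) = 3 \left(-4\right)^{n} + 2 \cdot 2^{n}.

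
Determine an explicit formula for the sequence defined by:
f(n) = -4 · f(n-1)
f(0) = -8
Pure geometric recurrence with ratio -4.
By induction f(n) = f(0) · (-4)^n = - 8 \left(-4\right)^{n}.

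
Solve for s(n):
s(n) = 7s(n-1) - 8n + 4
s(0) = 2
First-order linear with linear forcing.
Homogeneous solution: s_h(n) = A·(7)^n.
Try particular s_p(n) = pn + q. Substituting:
  pn + q = 7(p(n-1) + q) - 8n + 4.
Matching the n-coefficient: p = 7p - 8 ⇒ p = \frac{4}{3}.
Matching constants: q = -7p + 7q + 4 ⇒ q = \frac{8}{9}.
General: s(n) = A·(7)^n + \frac{4 n}{3} + \frac{8}{9}.
Apply s(0) = 2: A + \frac{8}{9} = 2 ⇒ A = \frac{10}{9}.
So s(n) = \frac{10 \cdot 7^{n}}{9} + \frac{4 n}{3} + \frac{8}{9}.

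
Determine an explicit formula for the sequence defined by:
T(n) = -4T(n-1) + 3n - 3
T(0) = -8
First-order linear with linear forcing.
Homogeneous solution: T_h(n) = A·(-4)^n.
Try particular T_p(n) = pn + q. Substituting:
  pn + q = -4(p(n-1) + q) + 3n - 3.
Matching the n-coefficient: p = -4p + 3 ⇒ p = \frac{3}{5}.
Matching constants: q = 4p - 4q - 3 ⇒ q = - \frac{3}{25}.
General: T(n) = A·(-4)^n + \frac{3 n}{5} - \frac{3}{25}.
Apply T(0) = -8: A - \frac{3}{25} = -8 ⇒ A = - \frac{197}{25}.
So T(n) = - \frac{197 \left(-4\right)^{n}}{25} + \frac{3 n}{5} - \frac{3}{25}.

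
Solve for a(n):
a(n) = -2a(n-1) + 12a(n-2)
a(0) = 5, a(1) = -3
Characteristic equation: x² + 2x - 12 = 0.
Discriminant Δ = (-2)² + 4·(12) = 52.
Roots r₁,₂ = (-2 ± √52)/2, so r₁ = -1 + \sqrt{13}, r₂ = - \sqrt{13} - 1.
General solution: a(n) = A·r₁^n + B·r₂^n.
From the initial conditions, A + B = 5 and r₁A + r₂B = -3.
Since r₁ - r₂ = √52: A = (-3 - (5)r₂)/√52 = \frac{\sqrt{13}}{13} + \frac{5}{2}, and B = 5 - A = \frac{5}{2} - \frac{\sqrt{13}}{13}.
So a(n) = \left(\frac{\sqrt{13}}{13} + \frac{5}{2}\right)\left(-1 + \sqrt{13}\right)^n + \left(\frac{5}{2} - \frac{\sqrt{13}}{13}\right)\left(- \sqrt{13} - 1\right)^n.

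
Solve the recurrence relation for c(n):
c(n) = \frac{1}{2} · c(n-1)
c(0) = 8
Pure geometric recurrence with ratio \frac{1}{2}.
By induction c(n) = c(0) · (\frac{1}{2})^n = 8 \cdot 2^{- n}.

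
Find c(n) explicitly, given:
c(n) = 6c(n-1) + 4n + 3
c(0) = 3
First-order linear with linear forcing.
Homogeneous solution: c_h(n) = A·(6)^n.
Try particular c_p(n) = pn + q. Substituting:
  pn + q = 6(p(n-1) + q) + 4n + 3.
Matching the n-coefficient: p = 6p + 4 ⇒ p = - \frac{4}{5}.
Matching constants: q = -6p + 6q + 3 ⇒ q = - \frac{39}{25}.
General: c(n) = A·(6)^n - \frac{4 n}{5} - \frac{39}{25}.
Apply c(0) = 3: A - \frac{39}{25} = 3 ⇒ A = \frac{114}{25}.
So c(n) = \frac{114 \cdot 6^{n}}{25} - \frac{4 n}{5} - \frac{39}{25}.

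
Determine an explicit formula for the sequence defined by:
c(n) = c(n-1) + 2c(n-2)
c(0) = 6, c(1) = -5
Characteristic equation: x² - x - 2 = 0, which factors as (x - (-1))(x - (2)) = 0.
Roots r₁ = -1, r₂ = 2 (distinct).
General solution: c(n) = A·(-1)^n + B·(2)^n.
From c(0) = 6: A + B = 6.
From c(1) = -5: -A + 2B = -5.
Solving: A = \frac{17}{3}, B = \frac{1}{3}.
So c(n) = \frac{17 \left(-1\right)^{n}}{3} + \frac{2^{n}}{3}.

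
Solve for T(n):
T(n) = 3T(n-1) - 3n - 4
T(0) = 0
First-order linear with linear forcing.
Homogeneous solution: T_h(n) = A·(3)^n.
Try particular T_p(n) = pn + q. Substituting:
  pn + q = 3(p(n-1) + q) - 3n - 4.
Matching the n-coefficient: p = 3p - 3 ⇒ p = \frac{3}{2}.
Matching constants: q = -3p + 3q - 4 ⇒ q = \frac{17}{4}.
General: T(n) = A·(3)^n + \frac{3 n}{2} + \frac{17}{4}.
Apply T(0) = 0: A + \frac{17}{4} = 0 ⇒ A = - \frac{17}{4}.
So T(n) = - \frac{17 \cdot 3^{n}}{4} + \frac{3 n}{2} + \frac{17}{4}.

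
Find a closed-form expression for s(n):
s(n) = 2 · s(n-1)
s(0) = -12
Pure geometric recurrence with ratio 2.
By induction s(n) = s(0) · (2)^n = - 12 \cdot 2^{n}.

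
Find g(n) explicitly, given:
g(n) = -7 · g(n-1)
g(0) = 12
Pure geometric recurrence with ratio -7.
By induction g(n) = g(0) · (-7)^n = 12 \left(-7\right)^{n}.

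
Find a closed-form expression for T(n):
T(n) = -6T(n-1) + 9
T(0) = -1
First-order linear non-homogeneous.
Homogeneous solution: T_h(n) = A·(-6)^n.
Try constant particular solution T_p = K: K = -6K + 9 ⇒ K = \frac{9}{7}.
General: T(n) = A·(-6)^n + \frac{9}{7}.
Apply T(0) = -1: A + \frac{9}{7} = -1 ⇒ A = - \frac{16}{7}.
So T(n) = \frac{9}{7} - \frac{16 \left(-6\right)^{n}}{7}.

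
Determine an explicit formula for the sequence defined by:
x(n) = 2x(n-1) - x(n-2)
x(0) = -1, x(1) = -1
Characteristic equation: x² - 2x + 1 = 0, which is (x - (1))².
Repeated root r = 1.
General solution: x(n) = (A + Bn)·(1)^n.
From x(0) = -1: A = -1.
From x(1) = -1: (A + B)·(1) = -1 ⇒ B = 0.
So x(n) = \left(-1\right) \cdot (1)^n.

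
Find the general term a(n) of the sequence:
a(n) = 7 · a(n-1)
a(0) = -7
Pure geometric recurrence with ratio 7.
By induction a(n) = a(0) · (7)^n = - 7 \cdot 7^{n}.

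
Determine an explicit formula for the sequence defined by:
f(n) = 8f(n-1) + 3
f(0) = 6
First-order linear non-homogeneous.
Homogeneous solution: f_h(n) = A·(8)^n.
Try constant particular solution f_p = K: K = 8K + 3 ⇒ K = - \frac{3}{7}.
General: f(n) = A·(8)^n - \frac{3}{7}.
Apply f(0) = 6: A - \frac{3}{7} = 6 ⇒ A = \frac{45}{7}.
So f(n) = \frac{45 \cdot 8^{n}}{7} - \frac{3}{7}.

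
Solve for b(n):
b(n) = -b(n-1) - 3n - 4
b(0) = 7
First-order linear with linear forcing.
Homogeneous solution: b_h(n) = A·(-1)^n.
Try particular b_p(n) = pn + q. Substituting:
  pn + q = -(p(n-1) + q) - 3n - 4.
Matching the n-coefficient: p = -p - 3 ⇒ p = - \frac{3}{2}.
Matching constants: q = p - q - 4 ⇒ q = - \frac{11}{4}.
General: b(n) = A·(-1)^n - \frac{3 n}{2} - \frac{11}{4}.
Apply b(0) = 7: A - \frac{11}{4} = 7 ⇒ A = \frac{39}{4}.
So b(n) = \frac{39 \left(-1\right)^{n}}{4} - \frac{3 n}{2} - \frac{11}{4}.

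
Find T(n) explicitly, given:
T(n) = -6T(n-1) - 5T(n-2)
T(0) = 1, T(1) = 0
Characteristic equation: x² + 6x + 5 = 0, which factors as (x - (-1))(x - (-5)) = 0.
Roots r₁ = -1, r₂ = -5 (distinct).
General solution: T(n) = A·(-1)^n + B·(-5)^n.
From T(0) = 1: A + B = 1.
From T(1) = 0: -A - 5B = 0.
Solving: A = \frac{5}{4}, B = - \frac{1}{4}.
So T(n) = \frac{5 \left(-1\right)^{n}}{4} - \frac{\left(-5\right)^{n}}{4}.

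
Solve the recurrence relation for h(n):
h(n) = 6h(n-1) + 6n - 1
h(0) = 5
First-order linear with linear forcing.
Homogeneous solution: h_h(n) = A·(6)^n.
Try particular h_p(n) = pn + q. Substituting:
  pn + q = 6(p(n-1) + q) + 6n - 1.
Matching the n-coefficient: p = 6p + 6 ⇒ p = - \frac{6}{5}.
Matching constants: q = -6p + 6q - 1 ⇒ q = - \frac{31}{25}.
General: h(n) = A·(6)^n - \frac{6 n}{5} - \frac{31}{25}.
Apply h(0) = 5: A - \frac{31}{25} = 5 ⇒ A = \frac{156}{25}.
So h(n) = \frac{156 \cdot 6^{n}}{25} - \frac{6 n}{5} - \frac{31}{25}.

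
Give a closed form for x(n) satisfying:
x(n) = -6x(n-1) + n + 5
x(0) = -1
First-order linear with linear forcing.
Homogeneous solution: x_h(n) = A·(-6)^n.
Try particular x_p(n) = pn + q. Substituting:
  pn + q = -6(p(n-1) + q) + n + 5.
Matching the n-coefficient: p = -6p + 1 ⇒ p = \frac{1}{7}.
Matching constants: q = 6p - 6q + 5 ⇒ q = \frac{41}{49}.
General: x(n) = A·(-6)^n + \frac{n}{7} + \frac{41}{49}.
Apply x(0) = -1: A + \frac{41}{49} = -1 ⇒ A = - \frac{90}{49}.
So x(n) = - \frac{90 \left(-6\right)^{n}}{49} + \frac{n}{7} + \frac{41}{49}.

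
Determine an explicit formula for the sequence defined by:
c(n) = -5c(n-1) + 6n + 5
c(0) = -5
First-order linear with linear forcing.
Homogeneous solution: c_h(n) = A·(-5)^n.
Try particular c_p(n) = pn + q. Substituting:
  pn + q = -5(p(n-1) + q) + 6n + 5.
Matching the n-coefficient: p = -5p + 6 ⇒ p = 1.
Matching constants: q = 5p - 5q + 5 ⇒ q = \frac{5}{3}.
General: c(n) = A·(-5)^n + n + \frac{5}{3}.
Apply c(0) = -5: A + \frac{5}{3} = -5 ⇒ A = - \frac{20}{3}.
So c(n) = - \frac{20 \left(-5\right)^{n}}{3} + n + \frac{5}{3}.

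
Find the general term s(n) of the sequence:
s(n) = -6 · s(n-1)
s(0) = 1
Pure geometric recurrence with ratio -6.
By induction s(n) = s(0) · (-6)^n = \left(-6\right)^{n}.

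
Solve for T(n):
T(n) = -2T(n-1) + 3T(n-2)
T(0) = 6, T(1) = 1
Characteristic equation: x² + 2x - 3 = 0, which factors as (x - (-3))(x - (1)) = 0.
Roots r₁ = -3, r₂ = 1 (distinct).
General solution: T(n) = A·(-3)^n + B·(1)^n.
From T(0) = 6: A + B = 6.
From T(1) = 1: -3A + B = 1.
Solving: A = \frac{5}{4}, B = \frac{19}{4}.
So T(n) = \frac{5 \left(-3\right)^{n}}{4} + \frac{19}{4}.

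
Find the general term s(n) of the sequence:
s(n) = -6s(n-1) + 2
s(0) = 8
First-order linear non-homogeneous.
Homogeneous solution: s_h(n) = A·(-6)^n.
Try constant particular solution s_p = K: K = -6K + 2 ⇒ K = \frac{2}{7}.
General: s(n) = A·(-6)^n + \frac{2}{7}.
Apply s(0) = 8: A + \frac{2}{7} = 8 ⇒ A = \frac{54}{7}.
So s(n) = \frac{54 \left(-6\right)^{n}}{7} + \frac{2}{7}.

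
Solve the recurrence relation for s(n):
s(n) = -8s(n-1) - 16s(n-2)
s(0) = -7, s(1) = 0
Characteristic equation: x² + 8x + 16 = 0, which is (x - (-4))².
Repeated root r = -4.
General solution: s(n) = (A + Bn)·(-4)^n.
From s(0) = -7: A = -7.
From s(1) = 0: (A + B)·(-4) = 0 ⇒ B = 7.
So s(n) = \left(7 n - 7\right) \cdot (-4)^n.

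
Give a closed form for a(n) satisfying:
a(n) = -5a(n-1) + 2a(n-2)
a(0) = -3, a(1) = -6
Characteristic equation: x² + 5x - 2 = 0.
Discriminant Δ = (-5)² + 4·(2) = 33.
Roots r₁,₂ = (-5 ± √33)/2, so r₁ = - \frac{5}{2} + \frac{\sqrt{33}}{2}, r₂ = - \frac{\sqrt{33}}{2} - \frac{5}{2}.
General solution: a(n) = A·r₁^n + B·r₂^n.
From the initial conditions, A + B = -3 and r₁A + r₂B = -6.
Since r₁ - r₂ = √33: A = (-6 - (-3)r₂)/√33 = - \frac{9 \sqrt{33}}{22} - \frac{3}{2}, and B = -3 - A = - \frac{3}{2} + \frac{9 \sqrt{33}}{22}.
So a(n) = \left(- \frac{9 \sqrt{33}}{22} - \frac{3}{2}\right)\left(- \frac{5}{2} + \frac{\sqrt{33}}{2}\right)^n + \left(- \frac{3}{2} + \frac{9 \sqrt{33}}{22}\right)\left(- \frac{\sqrt{33}}{2} - \frac{5}{2}\right)^n.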